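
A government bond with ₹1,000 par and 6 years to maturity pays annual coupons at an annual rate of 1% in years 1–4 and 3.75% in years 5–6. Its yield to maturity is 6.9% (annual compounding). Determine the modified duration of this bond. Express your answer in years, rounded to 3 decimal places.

5.429 years

Periodic yield y = 0.069. First find Macaulay duration:
  t   CF        PV=CF/(1+0.069)^t    t·PV
  1        10.00         9.3545         9.3545
  2        10.00         8.7507        17.5015
  3        10.00         8.1859        24.5577
  4        10.00         7.6575        30.6302
  5        37.50        26.8623       134.3114
  6     1,037.50       695.2194     4,171.3163
  Σ                    756.0304     4,387.6716
P = 756.0304; Macaulay duration = 4,387.6716 / 756.0304 = 5.80357 years.
Modified duration = D_Mac / (1 + y) = 5.80357 / 1.069 = 5.42897 years.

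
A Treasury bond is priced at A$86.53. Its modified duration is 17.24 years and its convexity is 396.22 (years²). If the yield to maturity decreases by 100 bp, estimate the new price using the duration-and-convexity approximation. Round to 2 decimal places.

A$103.16

Duration effect: -D_mod·Δy = -17.24 × (-0.01) = +0.172400
Convexity effect: ½·C·(Δy)² = 0.5 × 396.22 × (-0.01)² = +0.0198110
ΔP/P ≈ +0.172400 + 0.0198110 = +0.192211
New price ≈ 86.53 × (1 + 0.192211) = 103.16201783.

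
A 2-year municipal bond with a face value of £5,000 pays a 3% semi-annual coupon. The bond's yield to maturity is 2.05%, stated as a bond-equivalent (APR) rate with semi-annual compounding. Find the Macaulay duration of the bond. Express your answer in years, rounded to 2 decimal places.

1.96 years

Periodic yield y = 0.01025. Discount each cash flow and weight by its period:
  t   CF        PV=CF/(1+0.01025)^t    t·PV
  1        75.00        74.2390        74.2390
  2        75.00        73.4858       146.9716
  3        75.00        72.7402       218.2207
  4     5,075.00     4,872.1495    19,488.5982
  Σ                  5,092.6146    19,928.0296
Price P = Σ PV = 5,092.6146.
Macaulay duration = Σ(t·PV) / P = 19,928.0296 / 5,092.6146 = 3.91312 half-year periods.
In years: 3.91312 / 2 = 1.95656 years.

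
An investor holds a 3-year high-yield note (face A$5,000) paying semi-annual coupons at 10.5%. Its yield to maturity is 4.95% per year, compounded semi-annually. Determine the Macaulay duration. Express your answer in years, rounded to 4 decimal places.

2.6773 years

Periodic yield y = 0.02475. Discount each cash flow and weight by its period:
  t   CF        PV=CF/(1+0.02475)^t    t·PV
  1       262.50       256.1600       256.1600
  2       262.50       249.9732       499.9464
  3       262.50       243.9358       731.8074
  4       262.50       238.0442       952.1768
  5       262.50       232.2949     1,161.4745
  6     5,262.50     4,544.4837    27,266.9020
  Σ                  5,764.8918    30,868.4671
Price P = Σ PV = 5,764.8918.
Macaulay duration = Σ(t·PV) / P = 30,868.4671 / 5,764.8918 = 5.35456 half-year periods.
In years: 5.35456 / 2 = 2.67728 years.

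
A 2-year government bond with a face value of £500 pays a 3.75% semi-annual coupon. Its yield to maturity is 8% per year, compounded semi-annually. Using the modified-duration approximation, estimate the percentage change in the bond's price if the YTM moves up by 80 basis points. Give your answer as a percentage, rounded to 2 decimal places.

-1.49%

Periodic yield y = 0.04. Modified duration first:
  t   CF        PV=CF/(1+0.04)^t    t·PV
  1        9.375         9.0144         9.0144
  2        9.375         8.6677        17.3354
  3        9.375         8.3343        25.0030
  4      509.375       435.4159     1,741.6635
  Σ                    461.4324     1,793.0164
P = 461.4324; D_Mac = 3.88576 half-year periods = 1.94288 yrs; D_mod = 1.94288/(1+0.04) = 1.86815 yrs.
ΔP/P ≈ -D_mod · Δy = -1.86815 × (+0.008) = -0.014945 = -1.4945%.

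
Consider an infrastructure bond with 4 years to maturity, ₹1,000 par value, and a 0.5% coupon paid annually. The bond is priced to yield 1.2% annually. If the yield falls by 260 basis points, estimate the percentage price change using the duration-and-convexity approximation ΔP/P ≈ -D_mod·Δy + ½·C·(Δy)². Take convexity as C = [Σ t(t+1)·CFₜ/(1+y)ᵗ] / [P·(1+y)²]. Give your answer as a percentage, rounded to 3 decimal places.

+10.852%

With y = 0.012:
  t   CF        PV=CF/(1+0.012)^t    t·PV        t(t+1)·PV
  1         5.00         4.9407         4.9407           9.8814
  2         5.00         4.8821         9.7643          29.2928
  3         5.00         4.8242        14.4727          57.8908
  4     1,005.00       958.1732     3,832.6927      19,163.4637
  Σ                    972.8203     3,861.8704      19,260.5287
P = 972.8203; D_Mac = 3.96977 yrs; D_mod = 3.92270 yrs; C = 19.33190.
Duration effect: -3.92270 × (-0.026) = +0.101990
Convexity effect: 0.5 × 19.33190 × (-0.026)² = +0.0065342
ΔP/P ≈ +0.101990 + 0.0065342 = +0.108524 = +10.8524%.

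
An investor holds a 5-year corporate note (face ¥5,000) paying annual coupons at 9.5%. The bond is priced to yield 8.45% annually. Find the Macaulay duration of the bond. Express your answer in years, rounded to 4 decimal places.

Periodic yield y = 0.0845. Discount each cash flow and weight by its year:
  t   CF        PV=CF/(1+0.0845)^t    t·PV
  1       475.00       437.9899       437.9899
  2       475.00       403.8634       807.7268
  3       475.00       372.3959     1,117.1878
  4       475.00       343.3803     1,373.5212
  5     5,475.00     3,649.5250    18,247.6249
  Σ                  5,207.1545    21,984.0507
Price P = Σ PV = 5,207.1545.
Macaulay duration = Σ(t·PV) / P = 21,984.0507 / 5,207.1545 = 4.22189 years.

4.2219 years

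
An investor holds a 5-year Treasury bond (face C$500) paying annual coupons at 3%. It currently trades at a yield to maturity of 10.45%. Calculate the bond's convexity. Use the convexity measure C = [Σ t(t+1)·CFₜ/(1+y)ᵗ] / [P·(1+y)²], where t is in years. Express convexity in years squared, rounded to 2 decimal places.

With y = 0.1045:
  t   CF        PV=CF/(1+0.1045)^t    t·PV        t(t+1)·PV
  1        15.00        13.5808        13.5808          27.1616
  2        15.00        12.2959        24.5918          73.7753
  3        15.00        11.1325        33.3976         133.5904
  4        15.00        10.0793        40.3170         201.5851
  5       515.00       313.3132     1,566.5658       9,399.3946
  Σ                    360.4016     1,678.4530       9,835.5070
P = 360.4016.
Convexity = Σ t(t+1)·PV / [P·(1+y)²] = 9,835.5070 / (360.4016 × 1.219920) = 22.37065.

22.37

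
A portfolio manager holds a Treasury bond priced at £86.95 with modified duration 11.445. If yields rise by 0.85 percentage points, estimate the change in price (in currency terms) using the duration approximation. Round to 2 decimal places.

-£8.46

Duration approximation: ΔP/P ≈ -D_mod · Δy = -11.445 × (+0.0085) = -0.0972825.
ΔP ≈ 86.95 × (-0.0972825) = -8.458713375.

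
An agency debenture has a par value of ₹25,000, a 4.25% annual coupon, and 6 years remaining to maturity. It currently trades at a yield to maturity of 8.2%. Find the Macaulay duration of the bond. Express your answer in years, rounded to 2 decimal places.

5.35 years

Periodic yield y = 0.082. Discount each cash flow and weight by its year:
  t   CF        PV=CF/(1+0.082)^t    t·PV
  1     1,062.50       981.9778       981.9778
  2     1,062.50       907.5581     1,815.1161
  3     1,062.50       838.7782     2,516.3347
  4     1,062.50       775.2109     3,100.8438
  5     1,062.50       716.4611     3,582.3057
  6    26,062.50    16,242.4862    97,454.9175
  Σ                 20,462.4724   109,451.4956
Price P = Σ PV = 20,462.4724.
Macaulay duration = Σ(t·PV) / P = 109,451.4956 / 20,462.4724 = 5.34889 years.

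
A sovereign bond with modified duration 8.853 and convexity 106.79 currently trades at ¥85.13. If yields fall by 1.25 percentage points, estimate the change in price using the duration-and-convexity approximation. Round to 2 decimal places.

Duration effect: -D_mod·Δy = -8.853 × (-0.0125) = +0.1106625
Convexity effect: ½·C·(Δy)² = 0.5 × 106.79 × (-0.0125)² = +0.00834296875
ΔP/P ≈ +0.1106625 + 0.00834296875 = +0.11900546875
ΔP ≈ 85.13 × (+0.11900546875) = +10.1309355546875.

+¥10.13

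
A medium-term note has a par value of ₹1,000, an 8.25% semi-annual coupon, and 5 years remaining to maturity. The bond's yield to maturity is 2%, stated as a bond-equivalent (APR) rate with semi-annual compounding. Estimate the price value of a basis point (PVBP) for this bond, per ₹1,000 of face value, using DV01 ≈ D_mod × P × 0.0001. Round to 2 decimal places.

Periodic yield y = 0.01.
  t   CF        PV=CF/(1+0.01)^t    t·PV
  1        41.25        40.8416        40.8416
  2        41.25        40.4372        80.8744
  3        41.25        40.0368       120.1105
  4        41.25        39.6404       158.5618
  5        41.25        39.2480       196.2398
  6        41.25        38.8594       233.1562
  7        41.25        38.4746       269.3223
  8        41.25        38.0937       304.7495
  9        41.25        37.7165       339.4487
  10    1,041.25       942.6300     9,426.3004
  Σ                  1,295.9783    11,169.6052
P = 1,295.9783; D_Mac = 8.61867 half-year periods = 4.30933 yrs; D_mod = 4.26667 yrs.
DV01 ≈ 4.26667 × 1,295.9783 × 0.0001 = 0.552951.

₹0.55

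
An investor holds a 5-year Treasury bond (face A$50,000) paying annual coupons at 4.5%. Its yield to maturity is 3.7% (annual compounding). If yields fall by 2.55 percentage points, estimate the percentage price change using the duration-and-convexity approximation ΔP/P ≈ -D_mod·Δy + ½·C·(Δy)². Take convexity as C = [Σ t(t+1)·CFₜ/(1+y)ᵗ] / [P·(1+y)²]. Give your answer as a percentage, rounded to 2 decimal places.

With y = 0.037:
  t   CF        PV=CF/(1+0.037)^t    t·PV        t(t+1)·PV
  1     2,250.00     2,169.7203     2,169.7203       4,339.4407
  2     2,250.00     2,092.3051     4,184.6101      12,553.8304
  3     2,250.00     2,017.6519     6,052.9558      24,211.8233
  4     2,250.00     1,945.6624     7,782.6497      38,913.2486
  5    52,250.00    43,570.4969   217,852.4845   1,307,114.9069
  Σ                 51,795.8367   238,042.4205   1,387,133.2498
P = 51,795.8367; D_Mac = 4.59578 yrs; D_mod = 4.43181 yrs; C = 24.90381.
Duration effect: -4.43181 × (-0.0255) = +0.113011
Convexity effect: 0.5 × 24.90381 × (-0.0255)² = +0.0080969
ΔP/P ≈ +0.113011 + 0.0080969 = +0.121108 = +12.1108%.

+12.11%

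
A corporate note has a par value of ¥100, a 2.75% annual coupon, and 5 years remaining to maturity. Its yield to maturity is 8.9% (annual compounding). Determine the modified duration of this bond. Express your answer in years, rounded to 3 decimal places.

4.310 years

Periodic yield y = 0.089. First find Macaulay duration:
  t   CF        PV=CF/(1+0.089)^t    t·PV
  1         2.75         2.5253         2.5253
  2         2.75         2.3189         4.6377
  3         2.75         2.1294         6.3881
  4         2.75         1.9553         7.8213
  5       102.75        67.0876       335.4381
  Σ                     76.0164       356.8106
P = 76.0164; Macaulay duration = 356.8106 / 76.0164 = 4.69386 years.
Modified duration = D_Mac / (1 + y) = 4.69386 / 1.089 = 4.31025 years.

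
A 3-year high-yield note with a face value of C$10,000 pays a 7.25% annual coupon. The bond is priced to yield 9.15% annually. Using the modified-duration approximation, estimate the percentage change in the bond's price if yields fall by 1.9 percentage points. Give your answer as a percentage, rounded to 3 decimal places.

Periodic yield y = 0.0915. Modified duration first:
  t   CF        PV=CF/(1+0.0915)^t    t·PV
  1       725.00       664.2235       664.2235
  2       725.00       608.5420     1,217.0839
  3    10,725.00     8,247.5713    24,742.7140
  Σ                  9,520.3368    26,624.0215
P = 9,520.3368; D_Mac = 2.79654 yrs; D_mod = 2.79654/(1+0.0915) = 2.56211 yrs.
ΔP/P ≈ -D_mod · Δy = -2.56211 × (-0.019) = +0.048680 = +4.8680%.

+4.868%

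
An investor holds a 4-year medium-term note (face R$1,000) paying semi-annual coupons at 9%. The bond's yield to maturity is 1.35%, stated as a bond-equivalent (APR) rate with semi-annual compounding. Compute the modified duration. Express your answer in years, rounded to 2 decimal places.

3.50 years

Periodic yield y = 0.00675. First find Macaulay duration:
  t   CF        PV=CF/(1+0.00675)^t    t·PV
  1        45.00        44.6983        44.6983
  2        45.00        44.3986        88.7972
  3        45.00        44.1009       132.3027
  4        45.00        43.8052       175.2209
  5        45.00        43.5115       217.5576
  6        45.00        43.2198       259.3188
  7        45.00        42.9300       300.5101
  8     1,045.00       990.2462     7,921.9696
  Σ                  1,296.9106     9,140.3752
P = 1,296.9106; Macaulay duration = 9,140.3752 / 1,296.9106 = 7.04781 half-year periods = 3.52390 years.
Modified duration = D_Mac / (1 + y) = 3.52390 / 1.00675 = 3.50028 years.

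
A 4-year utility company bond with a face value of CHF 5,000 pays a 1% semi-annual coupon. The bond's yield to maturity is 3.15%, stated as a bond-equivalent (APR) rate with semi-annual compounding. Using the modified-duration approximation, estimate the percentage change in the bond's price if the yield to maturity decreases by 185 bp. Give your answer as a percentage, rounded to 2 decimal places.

+7.15%

Periodic yield y = 0.01575. Modified duration first:
  t   CF        PV=CF/(1+0.01575)^t    t·PV
  1        25.00        24.6124        24.6124
  2        25.00        24.2307        48.4614
  3        25.00        23.8550        71.5650
  4        25.00        23.4851        93.9405
  5        25.00        23.1210       115.6048
  6        25.00        22.7625       136.5747
  7        25.00        22.4095       156.8665
  8     5,025.00     4,434.4669    35,475.7352
  Σ                  4,598.9430    36,123.3605
P = 4,598.9430; D_Mac = 7.85471 half-year periods = 3.92735 yrs; D_mod = 3.92735/(1+0.01575) = 3.86646 yrs.
ΔP/P ≈ -D_mod · Δy = -3.86646 × (-0.0185) = +0.071529 = +7.1529%.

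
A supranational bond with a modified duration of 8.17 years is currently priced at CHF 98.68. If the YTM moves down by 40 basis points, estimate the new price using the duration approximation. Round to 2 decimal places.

Duration approximation: ΔP/P ≈ -D_mod · Δy = -8.17 × (-0.004) = +0.032680.
New price ≈ 98.68 × (1 + 0.032680) = 101.9048624.

CHF 101.90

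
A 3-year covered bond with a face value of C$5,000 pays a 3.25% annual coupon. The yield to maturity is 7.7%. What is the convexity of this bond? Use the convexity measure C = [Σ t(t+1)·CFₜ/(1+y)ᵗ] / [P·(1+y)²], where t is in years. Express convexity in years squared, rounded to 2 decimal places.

9.89

With y = 0.077:
  t   CF        PV=CF/(1+0.077)^t    t·PV        t(t+1)·PV
  1       162.50       150.8821       150.8821         301.7642
  2       162.50       140.0948       280.1896         840.5687
  3     5,162.50     4,132.5009    12,397.5026      49,590.0106
  Σ                  4,423.4777    12,828.5743      50,732.3434
P = 4,423.4777.
Convexity = Σ t(t+1)·PV / [P·(1+y)²] = 50,732.3434 / (4,423.4777 × 1.159929) = 9.88757.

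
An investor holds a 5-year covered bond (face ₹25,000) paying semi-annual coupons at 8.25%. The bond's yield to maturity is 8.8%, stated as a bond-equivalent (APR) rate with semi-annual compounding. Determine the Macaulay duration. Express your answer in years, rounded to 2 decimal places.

4.19 years

Periodic yield y = 0.044. Discount each cash flow and weight by its period:
  t   CF        PV=CF/(1+0.044)^t    t·PV
  1     1,031.25       987.7874       987.7874
  2     1,031.25       946.1565     1,892.3129
  3     1,031.25       906.2801     2,718.8404
  4     1,031.25       868.0844     3,472.3377
  5     1,031.25       831.4985     4,157.4925
  6     1,031.25       796.4545     4,778.7270
  7     1,031.25       762.8875     5,340.2122
  8     1,031.25       730.7351     5,845.8808
  9     1,031.25       699.9378     6,299.4406
  10   26,031.25    16,923.4942   169,234.9418
  Σ                 24,453.3160   204,727.9733
Price P = Σ PV = 24,453.3160.
Macaulay duration = Σ(t·PV) / P = 204,727.9733 / 24,453.3160 = 8.37220 half-year periods.
In years: 8.37220 / 2 = 4.18610 years.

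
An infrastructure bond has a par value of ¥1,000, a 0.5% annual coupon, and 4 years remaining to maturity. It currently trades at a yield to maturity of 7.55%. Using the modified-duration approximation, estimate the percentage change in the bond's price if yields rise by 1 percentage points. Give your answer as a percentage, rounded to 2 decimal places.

-3.69%

Periodic yield y = 0.0755. Modified duration first:
  t   CF        PV=CF/(1+0.0755)^t    t·PV
  1         5.00         4.6490         4.6490
  2         5.00         4.3226         8.6453
  3         5.00         4.0192        12.0576
  4     1,005.00       751.1461     3,004.5843
  Σ                    764.1369     3,029.9362
P = 764.1369; D_Mac = 3.96517 yrs; D_mod = 3.96517/(1+0.0755) = 3.68682 yrs.
ΔP/P ≈ -D_mod · Δy = -3.68682 × (+0.01) = -0.036868 = -3.6868%.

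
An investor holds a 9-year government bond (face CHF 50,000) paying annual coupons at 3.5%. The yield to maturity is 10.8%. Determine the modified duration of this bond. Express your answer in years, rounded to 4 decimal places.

6.7325 years

Periodic yield y = 0.108. First find Macaulay duration:
  t   CF        PV=CF/(1+0.108)^t    t·PV
  1     1,750.00     1,579.4224     1,579.4224
  2     1,750.00     1,425.4715     2,850.9429
  3     1,750.00     1,286.5266     3,859.5798
  4     1,750.00     1,161.1251     4,644.5003
  5     1,750.00     1,047.9468     5,239.7341
  6     1,750.00       945.8004     5,674.8023
  7     1,750.00       853.6105     5,975.2732
  8     1,750.00       770.4065     6,163.2524
  9    51,750.00    20,561.3919   185,052.5270
  Σ                 29,631.7016   221,040.0344
P = 29,631.7016; Macaulay duration = 221,040.0344 / 29,631.7016 = 7.45958 years.
Modified duration = D_Mac / (1 + y) = 7.45958 / 1.108 = 6.73247 years.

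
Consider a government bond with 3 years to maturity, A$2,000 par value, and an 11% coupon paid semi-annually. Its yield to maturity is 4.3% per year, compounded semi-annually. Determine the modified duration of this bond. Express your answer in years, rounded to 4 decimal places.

2.6129 years

Periodic yield y = 0.0215. First find Macaulay duration:
  t   CF        PV=CF/(1+0.0215)^t    t·PV
  1       110.00       107.6848       107.6848
  2       110.00       105.4183       210.8366
  3       110.00       103.1995       309.5985
  4       110.00       101.0274       404.1096
  5       110.00        98.9010       494.5052
  6     2,110.00     1,857.1724    11,143.0346
  Σ                  2,373.4034    12,669.7692
P = 2,373.4034; Macaulay duration = 12,669.7692 / 2,373.4034 = 5.33823 half-year periods = 2.66911 years.
Modified duration = D_Mac / (1 + y) = 2.66911 / 1.0215 = 2.61294 years.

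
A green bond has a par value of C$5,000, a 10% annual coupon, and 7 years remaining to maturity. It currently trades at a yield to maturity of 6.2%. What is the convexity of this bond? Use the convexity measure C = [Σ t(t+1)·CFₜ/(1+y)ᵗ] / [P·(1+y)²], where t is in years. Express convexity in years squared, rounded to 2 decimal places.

With y = 0.062:
  t   CF        PV=CF/(1+0.062)^t    t·PV        t(t+1)·PV
  1       500.00       470.8098       470.8098         941.6196
  2       500.00       443.3237       886.6474       2,659.9423
  3       500.00       417.4423     1,252.3269       5,009.3076
  4       500.00       393.0718     1,572.2874       7,861.4369
  5       500.00       370.1241     1,850.6207      11,103.7244
  6       500.00       348.5161     2,091.0969      14,637.6782
  7     5,500.00     3,609.8659    25,269.0615     202,152.4919
  Σ                  6,053.1539    33,392.8506     244,366.2010
P = 6,053.1539.
Convexity = Σ t(t+1)·PV / [P·(1+y)²] = 244,366.2010 / (6,053.1539 × 1.127844) = 35.79401.

35.79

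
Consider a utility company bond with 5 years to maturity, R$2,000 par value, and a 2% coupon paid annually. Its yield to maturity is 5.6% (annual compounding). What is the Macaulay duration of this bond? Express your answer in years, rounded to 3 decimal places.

Periodic yield y = 0.056. Discount each cash flow and weight by its year:
  t   CF        PV=CF/(1+0.056)^t    t·PV
  1        40.00        37.8788        37.8788
  2        40.00        35.8701        71.7401
  3        40.00        33.9679       101.9036
  4        40.00        32.1665       128.6662
  5     2,040.00     1,553.4976     7,767.4878
  Σ                  1,693.3808     8,107.6765
Price P = Σ PV = 1,693.3808.
Macaulay duration = Σ(t·PV) / P = 8,107.6765 / 1,693.3808 = 4.78786 years.

4.788 years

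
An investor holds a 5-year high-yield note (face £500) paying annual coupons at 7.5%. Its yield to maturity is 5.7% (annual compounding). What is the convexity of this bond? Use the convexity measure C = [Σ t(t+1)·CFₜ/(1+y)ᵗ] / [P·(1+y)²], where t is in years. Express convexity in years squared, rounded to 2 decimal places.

With y = 0.057:
  t   CF        PV=CF/(1+0.057)^t    t·PV        t(t+1)·PV
  1        37.50        35.4778        35.4778          70.9555
  2        37.50        33.5646        67.1292         201.3875
  3        37.50        31.7546        95.2637         381.0549
  4        37.50        30.0422       120.1687         600.8434
  5       537.50       407.3836     2,036.9180      12,221.5077
  Σ                    538.2227     2,354.9573      13,475.7491
P = 538.2227.
Convexity = Σ t(t+1)·PV / [P·(1+y)²] = 13,475.7491 / (538.2227 × 1.117249) = 22.40995.

22.41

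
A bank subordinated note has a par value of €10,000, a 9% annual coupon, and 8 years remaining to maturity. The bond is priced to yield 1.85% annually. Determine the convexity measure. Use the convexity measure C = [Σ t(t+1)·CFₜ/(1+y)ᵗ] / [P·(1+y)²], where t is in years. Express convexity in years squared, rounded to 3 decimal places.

51.414

With y = 0.0185:
  t   CF        PV=CF/(1+0.0185)^t    t·PV        t(t+1)·PV
  1       900.00       883.6524       883.6524       1,767.3049
  2       900.00       867.6018     1,735.2036       5,205.6108
  3       900.00       851.8427     2,555.5281      10,222.1125
  4       900.00       836.3699     3,345.4795      16,727.3973
  5       900.00       821.1781     4,105.8903      24,635.3421
  6       900.00       806.2622     4,837.5733      33,863.0132
  7       900.00       791.6173     5,541.3211      44,330.5687
  8    10,900.00     9,413.2205    75,305.7639     677,751.8749
  Σ                 15,271.7449    98,310.4122     814,503.2244
P = 15,271.7449.
Convexity = Σ t(t+1)·PV / [P·(1+y)²] = 814,503.2244 / (15,271.7449 × 1.037342) = 51.41408.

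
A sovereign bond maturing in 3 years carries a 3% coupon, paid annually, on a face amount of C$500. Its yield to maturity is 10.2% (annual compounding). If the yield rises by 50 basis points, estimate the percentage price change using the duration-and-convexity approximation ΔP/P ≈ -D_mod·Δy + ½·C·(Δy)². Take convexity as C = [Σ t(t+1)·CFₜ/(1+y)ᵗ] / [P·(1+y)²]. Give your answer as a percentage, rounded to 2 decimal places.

-1.31%

With y = 0.102:
  t   CF        PV=CF/(1+0.102)^t    t·PV        t(t+1)·PV
  1        15.00        13.6116        13.6116          27.2232
  2        15.00        12.3517        24.7035          74.1104
  3       515.00       384.8243     1,154.4728       4,617.8911
  Σ                    410.7876     1,192.7879       4,719.2248
P = 410.7876; D_Mac = 2.90366 yrs; D_mod = 2.63490 yrs; C = 9.45998.
Duration effect: -2.63490 × (+0.005) = -0.013175
Convexity effect: 0.5 × 9.45998 × (0.005)² = +0.0001182
ΔP/P ≈ -0.013175 + 0.0001182 = -0.013056 = -1.3056%.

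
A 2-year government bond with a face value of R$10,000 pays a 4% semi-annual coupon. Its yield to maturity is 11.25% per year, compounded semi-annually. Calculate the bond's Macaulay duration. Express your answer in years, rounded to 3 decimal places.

Periodic yield y = 0.05625. Discount each cash flow and weight by its period:
  t   CF        PV=CF/(1+0.05625)^t    t·PV
  1       200.00       189.3491       189.3491
  2       200.00       179.2654       358.5309
  3       200.00       169.7188       509.1563
  4    10,200.00     8,194.7042    32,778.8170
  Σ                  8,733.0375    33,835.8532
Price P = Σ PV = 8,733.0375.
Macaulay duration = Σ(t·PV) / P = 33,835.8532 / 8,733.0375 = 3.87447 half-year periods.
In years: 3.87447 / 2 = 1.93723 years.

1.937 years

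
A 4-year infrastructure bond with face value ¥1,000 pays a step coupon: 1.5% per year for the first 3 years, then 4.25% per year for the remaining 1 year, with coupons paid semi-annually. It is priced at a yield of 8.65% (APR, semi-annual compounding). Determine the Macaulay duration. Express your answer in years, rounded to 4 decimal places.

3.8750 years

Periodic yield y = 0.04325. Discount each cash flow and weight by its period:
  t   CF        PV=CF/(1+0.04325)^t    t·PV
  1         7.50         7.1891         7.1891
  2         7.50         6.8910        13.7821
  3         7.50         6.6054        19.8161
  4         7.50         6.3315        25.3261
  5         7.50         6.0690        30.3452
  6         7.50         5.8174        34.9046
  7        21.25        15.7994       110.5957
  8     1,021.25       727.8216     5,822.5726
  Σ                    782.5244     6,064.5312
Price P = Σ PV = 782.5244.
Macaulay duration = Σ(t·PV) / P = 6,064.5312 / 782.5244 = 7.74996 half-year periods.
In years: 7.74996 / 2 = 3.87498 years.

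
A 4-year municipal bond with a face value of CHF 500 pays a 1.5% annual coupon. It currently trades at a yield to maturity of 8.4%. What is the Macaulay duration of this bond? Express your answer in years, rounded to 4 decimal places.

3.8981 years

Periodic yield y = 0.084. Discount each cash flow and weight by its year:
  t   CF        PV=CF/(1+0.084)^t    t·PV
  1         7.50         6.9188         6.9188
  2         7.50         6.3827        12.7653
  3         7.50         5.8881        17.6642
  4       507.50       367.5521     1,470.2084
  Σ                    386.7417     1,507.5568
Price P = Σ PV = 386.7417.
Macaulay duration = Σ(t·PV) / P = 1,507.5568 / 386.7417 = 3.89810 years.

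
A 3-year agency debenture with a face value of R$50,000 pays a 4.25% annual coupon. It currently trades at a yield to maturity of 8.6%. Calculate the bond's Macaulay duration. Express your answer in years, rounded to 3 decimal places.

Periodic yield y = 0.086. Discount each cash flow and weight by its year:
  t   CF        PV=CF/(1+0.086)^t    t·PV
  1     2,125.00     1,956.7219     1,956.7219
  2     2,125.00     1,801.7697     3,603.5394
  3    52,125.00    40,696.4561   122,089.3684
  Σ                 44,454.9478   127,649.6297
Price P = Σ PV = 44,454.9478.
Macaulay duration = Σ(t·PV) / P = 127,649.6297 / 44,454.9478 = 2.87144 years.

2.871 years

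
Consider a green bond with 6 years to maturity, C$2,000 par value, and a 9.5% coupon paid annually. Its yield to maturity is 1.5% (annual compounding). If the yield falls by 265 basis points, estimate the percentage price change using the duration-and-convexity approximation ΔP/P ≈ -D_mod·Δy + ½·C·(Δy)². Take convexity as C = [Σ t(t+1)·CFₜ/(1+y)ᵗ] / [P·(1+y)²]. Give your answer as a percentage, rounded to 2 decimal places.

With y = 0.015:
  t   CF        PV=CF/(1+0.015)^t    t·PV        t(t+1)·PV
  1       190.00       187.1921       187.1921         374.3842
  2       190.00       184.4257       368.8515       1,106.5544
  3       190.00       181.7002       545.1007       2,180.4027
  4       190.00       179.0150       716.0600       3,580.3001
  5       190.00       176.3695       881.8473       5,291.0839
  6     2,190.00     2,002.8474    12,017.0844      84,119.5909
  Σ                  2,911.5499    14,716.1360      96,652.3162
P = 2,911.5499; D_Mac = 5.05440 yrs; D_mod = 4.97970 yrs; C = 32.22226.
Duration effect: -4.97970 × (-0.0265) = +0.131962
Convexity effect: 0.5 × 32.22226 × (-0.0265)² = +0.0113140
ΔP/P ≈ +0.131962 + 0.0113140 = +0.143276 = +14.3276%.

+14.33%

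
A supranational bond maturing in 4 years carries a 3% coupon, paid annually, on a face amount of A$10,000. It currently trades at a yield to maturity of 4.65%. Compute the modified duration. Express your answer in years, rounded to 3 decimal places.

Periodic yield y = 0.0465. First find Macaulay duration:
  t   CF        PV=CF/(1+0.0465)^t    t·PV
  1       300.00       286.6699       286.6699
  2       300.00       273.9320       547.8640
  3       300.00       261.7602       785.2805
  4    10,300.00     8,587.7678    34,351.0713
  Σ                  9,410.1298    35,970.8856
P = 9,410.1298; Macaulay duration = 35,970.8856 / 9,410.1298 = 3.82257 years.
Modified duration = D_Mac / (1 + y) = 3.82257 / 1.0465 = 3.65272 years.

3.653 years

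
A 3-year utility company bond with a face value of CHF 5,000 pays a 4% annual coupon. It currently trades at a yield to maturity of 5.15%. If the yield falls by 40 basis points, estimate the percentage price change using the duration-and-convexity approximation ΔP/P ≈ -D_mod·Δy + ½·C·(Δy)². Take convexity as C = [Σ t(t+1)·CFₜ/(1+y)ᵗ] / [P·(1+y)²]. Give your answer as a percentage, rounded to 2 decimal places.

With y = 0.0515:
  t   CF        PV=CF/(1+0.0515)^t    t·PV        t(t+1)·PV
  1       200.00       190.2045       190.2045         380.4089
  2       200.00       180.8887       361.7774       1,085.3322
  3     5,200.00     4,472.7591    13,418.2774      53,673.1098
  Σ                  4,843.8523    13,970.2593      55,138.8509
P = 4,843.8523; D_Mac = 2.88412 yrs; D_mod = 2.74286 yrs; C = 10.29552.
Duration effect: -2.74286 × (-0.004) = +0.010971
Convexity effect: 0.5 × 10.29552 × (-0.004)² = +0.0000824
ΔP/P ≈ +0.010971 + 0.0000824 = +0.011054 = +1.1054%.

+1.11%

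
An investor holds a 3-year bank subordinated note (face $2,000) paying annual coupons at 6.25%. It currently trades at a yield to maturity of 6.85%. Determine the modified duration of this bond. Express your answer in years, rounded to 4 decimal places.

Periodic yield y = 0.0685. First find Macaulay duration:
  t   CF        PV=CF/(1+0.0685)^t    t·PV
  1       125.00       116.9864       116.9864
  2       125.00       109.4866       218.9732
  3     2,125.00     1,741.9487     5,225.8460
  Σ                  1,968.4217     5,561.8057
P = 1,968.4217; Macaulay duration = 5,561.8057 / 1,968.4217 = 2.82552 years.
Modified duration = D_Mac / (1 + y) = 2.82552 / 1.0685 = 2.64438 years.

2.6444 years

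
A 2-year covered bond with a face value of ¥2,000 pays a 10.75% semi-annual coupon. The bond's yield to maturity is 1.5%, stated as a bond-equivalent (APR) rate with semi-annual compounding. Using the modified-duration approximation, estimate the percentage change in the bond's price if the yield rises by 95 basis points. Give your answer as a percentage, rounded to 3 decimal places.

-1.759%

Periodic yield y = 0.0075. Modified duration first:
  t   CF        PV=CF/(1+0.0075)^t    t·PV
  1       107.50       106.6998       106.6998
  2       107.50       105.9055       211.8109
  3       107.50       105.1171       315.3512
  4     2,107.50     2,045.4429     8,181.7717
  Σ                  2,363.1652     8,815.6336
P = 2,363.1652; D_Mac = 3.73043 half-year periods = 1.86522 yrs; D_mod = 1.86522/(1+0.0075) = 1.85133 yrs.
ΔP/P ≈ -D_mod · Δy = -1.85133 × (+0.0095) = -0.017588 = -1.7588%.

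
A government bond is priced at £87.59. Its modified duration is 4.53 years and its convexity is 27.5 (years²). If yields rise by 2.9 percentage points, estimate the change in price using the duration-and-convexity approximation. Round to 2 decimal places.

-£10.49

Duration effect: -D_mod·Δy = -4.53 × (+0.029) = -0.131370
Convexity effect: ½·C·(Δy)² = 0.5 × 27.5 × (0.029)² = +0.01156375
ΔP/P ≈ -0.131370 + 0.01156375 = -0.11980625
ΔP ≈ 87.59 × (-0.11980625) = -10.4938294375.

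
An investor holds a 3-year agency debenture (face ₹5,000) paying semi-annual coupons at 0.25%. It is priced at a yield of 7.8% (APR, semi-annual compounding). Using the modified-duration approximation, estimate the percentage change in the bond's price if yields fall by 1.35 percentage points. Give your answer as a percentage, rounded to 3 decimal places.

Periodic yield y = 0.039. Modified duration first:
  t   CF        PV=CF/(1+0.039)^t    t·PV
  1         6.25         6.0154         6.0154
  2         6.25         5.7896        11.5792
  3         6.25         5.5723        16.7169
  4         6.25         5.3631        21.4525
  5         6.25         5.1618        25.8091
  6     5,006.25     3,979.4151    23,876.4908
  Σ                  4,007.3174    23,958.0639
P = 4,007.3174; D_Mac = 5.97858 half-year periods = 2.98929 yrs; D_mod = 2.98929/(1+0.039) = 2.87708 yrs.
ΔP/P ≈ -D_mod · Δy = -2.87708 × (-0.0135) = +0.038841 = +3.8841%.

+3.884%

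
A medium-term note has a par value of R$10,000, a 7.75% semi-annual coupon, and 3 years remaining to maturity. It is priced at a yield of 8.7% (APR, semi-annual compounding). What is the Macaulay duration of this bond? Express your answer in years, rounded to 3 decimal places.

Periodic yield y = 0.0435. Discount each cash flow and weight by its period:
  t   CF        PV=CF/(1+0.0435)^t    t·PV
  1       387.50       371.3464       371.3464
  2       387.50       355.8662       711.7325
  3       387.50       341.0314     1,023.0941
  4       387.50       326.8149     1,307.2597
  5       387.50       313.1911     1,565.9556
  6    10,387.50     8,045.5607    48,273.3643
  Σ                  9,753.8108    53,252.7527
Price P = Σ PV = 9,753.8108.
Macaulay duration = Σ(t·PV) / P = 53,252.7527 / 9,753.8108 = 5.45969 half-year periods.
In years: 5.45969 / 2 = 2.72984 years.

2.730 years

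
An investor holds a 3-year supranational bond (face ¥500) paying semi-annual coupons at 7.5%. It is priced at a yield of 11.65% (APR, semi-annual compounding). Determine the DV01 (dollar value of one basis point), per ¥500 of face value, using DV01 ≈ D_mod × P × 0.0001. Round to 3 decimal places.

¥0.116

Periodic yield y = 0.05825.
  t   CF        PV=CF/(1+0.05825)^t    t·PV
  1        18.75        17.7179        17.7179
  2        18.75        16.7427        33.4853
  3        18.75        15.8211        47.4633
  4        18.75        14.9502        59.8010
  5        18.75        14.1273        70.6366
  6       518.75       369.3418     2,216.0507
  Σ                    448.7010     2,445.1548
P = 448.7010; D_Mac = 5.44941 half-year periods = 2.72470 yrs; D_mod = 2.57473 yrs.
DV01 ≈ 2.57473 × 448.7010 × 0.0001 = 0.115528.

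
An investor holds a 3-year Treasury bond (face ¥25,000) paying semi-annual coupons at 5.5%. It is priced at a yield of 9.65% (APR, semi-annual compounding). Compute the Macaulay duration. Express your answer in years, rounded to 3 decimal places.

Periodic yield y = 0.04825. Discount each cash flow and weight by its period:
  t   CF        PV=CF/(1+0.04825)^t    t·PV
  1       687.50       655.8550       655.8550
  2       687.50       625.6666     1,251.3332
  3       687.50       596.8677     1,790.6031
  4       687.50       569.3944     2,277.5777
  5       687.50       543.1857     2,715.9286
  6    25,687.50    19,361.2152   116,167.2914
  Σ                 22,352.1847   124,858.5890
Price P = Σ PV = 22,352.1847.
Macaulay duration = Σ(t·PV) / P = 124,858.5890 / 22,352.1847 = 5.58597 half-year periods.
In years: 5.58597 / 2 = 2.79298 years.

2.793 years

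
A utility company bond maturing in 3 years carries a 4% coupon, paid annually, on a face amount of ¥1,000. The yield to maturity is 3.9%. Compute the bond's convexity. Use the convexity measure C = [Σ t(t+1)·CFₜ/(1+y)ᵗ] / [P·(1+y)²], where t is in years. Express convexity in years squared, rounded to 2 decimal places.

10.56

With y = 0.039:
  t   CF        PV=CF/(1+0.039)^t    t·PV        t(t+1)·PV
  1        40.00        38.4986        38.4986          76.9971
  2        40.00        37.0535        74.1069         222.3208
  3     1,040.00       927.2283     2,781.6850      11,126.7401
  Σ                  1,002.7804     2,894.2905      11,426.0580
P = 1,002.7804.
Convexity = Σ t(t+1)·PV / [P·(1+y)²] = 11,426.0580 / (1,002.7804 × 1.079521) = 10.55503.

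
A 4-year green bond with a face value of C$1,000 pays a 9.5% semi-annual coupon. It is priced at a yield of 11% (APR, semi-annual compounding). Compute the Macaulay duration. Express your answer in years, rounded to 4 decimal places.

Periodic yield y = 0.055. Discount each cash flow and weight by its period:
  t   CF        PV=CF/(1+0.055)^t    t·PV
  1        47.50        45.0237        45.0237
  2        47.50        42.6765        85.3530
  3        47.50        40.4516       121.3549
  4        47.50        38.3428       153.3712
  5        47.50        36.3439       181.7194
  6        47.50        34.4492       206.6951
  7        47.50        32.6532       228.5727
  8     1,047.50       682.5498     5,460.3985
  Σ                    952.4908     6,482.4886
Price P = Σ PV = 952.4908.
Macaulay duration = Σ(t·PV) / P = 6,482.4886 / 952.4908 = 6.80583 half-year periods.
In years: 6.80583 / 2 = 3.40291 years.

3.4029 years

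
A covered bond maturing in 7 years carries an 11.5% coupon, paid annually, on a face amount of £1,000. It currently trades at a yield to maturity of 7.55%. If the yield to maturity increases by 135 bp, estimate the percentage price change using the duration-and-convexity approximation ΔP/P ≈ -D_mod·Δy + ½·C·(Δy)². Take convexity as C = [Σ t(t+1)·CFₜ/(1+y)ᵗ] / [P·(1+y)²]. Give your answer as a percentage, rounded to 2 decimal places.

With y = 0.0755:
  t   CF        PV=CF/(1+0.0755)^t    t·PV        t(t+1)·PV
  1       115.00       106.9270       106.9270         213.8540
  2       115.00        99.4207       198.8415         596.5245
  3       115.00        92.4414       277.3243       1,109.2970
  4       115.00        85.9520       343.8082       1,719.0408
  5       115.00        79.9182       399.5911       2,397.5464
  6       115.00        74.3080       445.8478       3,120.9344
  7     1,115.00       669.8876     4,689.2135      37,513.7078
  Σ                  1,208.8550     6,461.5532      46,670.9049
P = 1,208.8550; D_Mac = 5.34518 yrs; D_mod = 4.96995 yrs; C = 33.37730.
Duration effect: -4.96995 × (+0.0135) = -0.067094
Convexity effect: 0.5 × 33.37730 × (0.0135)² = +0.0030415
ΔP/P ≈ -0.067094 + 0.0030415 = -0.064053 = -6.4053%.

-6.41%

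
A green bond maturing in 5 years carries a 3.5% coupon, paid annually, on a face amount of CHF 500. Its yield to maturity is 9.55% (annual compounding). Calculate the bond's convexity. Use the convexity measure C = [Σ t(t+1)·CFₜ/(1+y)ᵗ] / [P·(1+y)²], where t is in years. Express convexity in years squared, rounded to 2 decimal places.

22.48

With y = 0.0955:
  t   CF        PV=CF/(1+0.0955)^t    t·PV        t(t+1)·PV
  1        17.50        15.9744        15.9744          31.9489
  2        17.50        14.5819        29.1637          87.4912
  3        17.50        13.3107        39.9321         159.7284
  4        17.50        12.1503        48.6014         243.0069
  5       517.50       327.9808     1,639.9041       9,839.4245
  Σ                    383.9982     1,773.5757      10,361.5999
P = 383.9982.
Convexity = Σ t(t+1)·PV / [P·(1+y)²] = 10,361.5999 / (383.9982 × 1.200120) = 22.48396.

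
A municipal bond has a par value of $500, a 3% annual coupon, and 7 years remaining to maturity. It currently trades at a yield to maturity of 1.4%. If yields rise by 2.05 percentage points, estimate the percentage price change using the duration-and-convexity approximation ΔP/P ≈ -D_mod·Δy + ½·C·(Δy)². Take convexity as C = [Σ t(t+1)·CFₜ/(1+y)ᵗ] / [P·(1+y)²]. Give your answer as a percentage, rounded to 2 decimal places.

With y = 0.014:
  t   CF        PV=CF/(1+0.014)^t    t·PV        t(t+1)·PV
  1        15.00        14.7929        14.7929          29.5858
  2        15.00        14.5887        29.1773          87.5319
  3        15.00        14.3872        43.1617         172.6468
  4        15.00        14.1886        56.7544         283.7719
  5        15.00        13.9927        69.9635         419.7810
  6        15.00        13.7995        82.7970         579.5792
  7       515.00       467.2416     3,270.6915      26,165.5321
  Σ                    552.9912     3,567.3384      27,738.4288
P = 552.9912; D_Mac = 6.45099 yrs; D_mod = 6.36192 yrs; C = 48.78516.
Duration effect: -6.36192 × (+0.0205) = -0.130419
Convexity effect: 0.5 × 48.78516 × (0.0205)² = +0.0102510
ΔP/P ≈ -0.130419 + 0.0102510 = -0.120168 = -12.0168%.

-12.02%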